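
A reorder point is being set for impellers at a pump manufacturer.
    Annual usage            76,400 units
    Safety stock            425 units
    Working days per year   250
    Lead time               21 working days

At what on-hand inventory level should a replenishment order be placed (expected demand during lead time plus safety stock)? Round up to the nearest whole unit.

Daily demand d = 76,400 / 250 = 305.600 units/day
Demand during lead time = 305.600 × 21 = 6,417.60
Reorder point = 6,417.60 + 425 = 6,842.60 → round up

6,843 units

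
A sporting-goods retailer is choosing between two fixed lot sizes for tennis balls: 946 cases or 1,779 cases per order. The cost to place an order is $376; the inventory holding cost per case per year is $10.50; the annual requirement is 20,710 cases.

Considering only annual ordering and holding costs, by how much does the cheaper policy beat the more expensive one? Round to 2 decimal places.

For each Q, cost = (D/Q)·S + (Q/2)·H.
TC(946) = (20,710/946)×376 + (946/2)×10.5 = $13,197.96
TC(1,779) = (20,710/1,779)×376 + (1,779/2)×10.5 = $13,716.91
|ΔTC| = |$13,197.96 − $13,716.91| = $518.95

$518.95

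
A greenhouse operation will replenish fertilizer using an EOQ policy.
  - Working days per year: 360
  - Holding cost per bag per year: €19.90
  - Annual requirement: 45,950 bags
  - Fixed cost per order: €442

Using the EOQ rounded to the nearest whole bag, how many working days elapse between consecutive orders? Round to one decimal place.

EOQ = √(2DS/H) = √(2 × 45,950 × 442 / 19.9)
    = √(2,041,195.98) ≈ 1,428.70 → Q = 1,429 bags
Days between orders = 360 / (D/Q) = 360 / 32.155 ≈ 11.196

11.2 days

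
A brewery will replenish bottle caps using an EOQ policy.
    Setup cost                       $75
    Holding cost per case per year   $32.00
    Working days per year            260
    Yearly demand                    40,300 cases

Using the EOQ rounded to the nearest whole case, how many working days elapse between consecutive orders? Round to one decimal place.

2.8 days

EOQ = √(2DS/H) = √(2 × 40,300 × 75 / 32)
    = √(188,906.25) ≈ 434.63 → Q = 435 cases
Days between orders = 260 / (D/Q) = 260 / 92.644 ≈ 2.806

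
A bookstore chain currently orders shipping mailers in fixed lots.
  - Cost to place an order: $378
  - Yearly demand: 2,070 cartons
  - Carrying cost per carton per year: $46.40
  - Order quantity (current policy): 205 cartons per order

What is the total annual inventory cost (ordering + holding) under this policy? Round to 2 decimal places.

Orders/yr = 2,070/205 = 10.098; ordering cost = 10.098 × $378 = $3,816.88
Average inventory = 205/2 = 102.5; holding cost = 102.5 × $46.4 = $4,756.00
Total = $3,816.88 + $4,756.00 = $8,572.88

$8,572.88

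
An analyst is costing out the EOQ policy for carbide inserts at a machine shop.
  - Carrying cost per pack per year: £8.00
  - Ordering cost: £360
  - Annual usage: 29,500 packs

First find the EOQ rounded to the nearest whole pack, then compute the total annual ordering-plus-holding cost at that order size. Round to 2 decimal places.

Q* = √(2·D·S / H) = √(2·29,500·360 / 8) = √2,655,000.0 ≈ 1,629.42 → Q = 1,629 packs
Orders/yr = 29,500/1,629 = 18.109; ordering cost = 18.109 × £360 = £6,519.34
Average inventory = 1,629/2 = 814.5; holding cost = 814.5 × £8 = £6,516.00
Total = £6,519.34 + £6,516.00 = £13,035.34

£13,035.34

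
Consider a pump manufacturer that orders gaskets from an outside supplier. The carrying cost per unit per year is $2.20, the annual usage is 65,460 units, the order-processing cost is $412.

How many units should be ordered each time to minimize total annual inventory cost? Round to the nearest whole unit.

Q* = √(2·D·S / H) = √(2·65,460·412 / 2.2) = √24,517,745.5 ≈ 4,951.54

4,952 units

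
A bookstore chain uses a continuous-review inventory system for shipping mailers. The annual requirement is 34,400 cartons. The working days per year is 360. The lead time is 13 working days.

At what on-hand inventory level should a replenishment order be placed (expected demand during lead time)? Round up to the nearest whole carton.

1,243 cartons

Daily demand d = 34,400 / 360 = 95.556 cartons/day
Demand during lead time = 95.556 × 13 = 1,242.22
Reorder point = 1,242.22 → round up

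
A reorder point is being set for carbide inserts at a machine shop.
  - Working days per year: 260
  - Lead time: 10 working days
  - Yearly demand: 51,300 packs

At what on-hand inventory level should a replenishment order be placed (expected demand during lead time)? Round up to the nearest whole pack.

Daily demand d = 51,300 / 260 = 197.308 packs/day
Demand during lead time = 197.308 × 10 = 1,973.08
Reorder point = 1,973.08 → round up

1,974 packs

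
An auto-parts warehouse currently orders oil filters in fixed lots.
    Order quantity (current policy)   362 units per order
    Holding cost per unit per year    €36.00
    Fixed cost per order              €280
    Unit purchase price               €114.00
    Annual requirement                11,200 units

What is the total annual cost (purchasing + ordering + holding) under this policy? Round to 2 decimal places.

Ordering: D/Q × S = 11,200/362 × €280 = €8,662.98
Holding:  Q/2 × H = 362/2 × €36 = €6,516.00
Purchase cost = D·C = 11,200 × 114 = €1,276,800.00
Total = €8,662.98 + €6,516.00 + €1,276,800.00 = €1,291,978.98

€1,291,978.98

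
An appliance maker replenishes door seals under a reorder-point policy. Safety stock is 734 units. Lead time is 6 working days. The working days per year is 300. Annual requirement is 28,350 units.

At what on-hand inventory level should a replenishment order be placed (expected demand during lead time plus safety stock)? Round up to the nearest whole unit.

1,301 units

Daily demand d = 28,350 / 300 = 94.500 units/day
Demand during lead time = 94.500 × 6 = 567.00
Reorder point = 567.00 + 734 = 1,301.00 → round up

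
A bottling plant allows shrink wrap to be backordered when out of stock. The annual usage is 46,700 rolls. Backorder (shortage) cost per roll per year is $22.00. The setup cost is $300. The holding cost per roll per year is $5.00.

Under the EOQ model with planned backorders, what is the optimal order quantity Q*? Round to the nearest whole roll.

2,623 rolls

Basic EOQ = √(2·46,700·300/5) = 2,367.277
Backorder adjustment √((H+b)/b) = √((5+22)/22) = 1.1078
Q* = 2,367.277 × 1.1078 ≈ 2,622.52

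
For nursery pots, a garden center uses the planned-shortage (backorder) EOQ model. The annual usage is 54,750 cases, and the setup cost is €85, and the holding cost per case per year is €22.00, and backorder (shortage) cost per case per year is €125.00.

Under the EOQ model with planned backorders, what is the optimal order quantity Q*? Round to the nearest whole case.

Basic EOQ = √(2·54,750·85/22) = 650.437
Backorder adjustment √((H+b)/b) = √((22+125)/125) = 1.0844
Q* = 650.437 × 1.0844 ≈ 705.36

705 cases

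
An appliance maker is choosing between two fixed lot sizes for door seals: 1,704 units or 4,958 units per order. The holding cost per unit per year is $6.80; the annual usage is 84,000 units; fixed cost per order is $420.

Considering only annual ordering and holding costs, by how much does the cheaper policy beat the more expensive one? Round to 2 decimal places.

$2,524.85

Annual cost at Q: ordering D·S/Q plus holding Q·H/2.
TC(1,704) = (84,000/1,704)×420 + (1,704/2)×6.8 = $26,497.83
TC(4,958) = (84,000/4,958)×420 + (4,958/2)×6.8 = $23,972.97
Cheaper: Q = 4,958.  Difference = $2,524.85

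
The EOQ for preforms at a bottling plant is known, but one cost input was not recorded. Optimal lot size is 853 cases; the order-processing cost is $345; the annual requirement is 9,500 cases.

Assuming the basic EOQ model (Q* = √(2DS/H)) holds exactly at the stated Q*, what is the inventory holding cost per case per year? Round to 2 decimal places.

$9.01

EOQ relation: Q² = 2DS/H, so rearrange for the unknown.
H = 2DS / Q² = 2 × 9,500 × 345 / 853² = 9.0090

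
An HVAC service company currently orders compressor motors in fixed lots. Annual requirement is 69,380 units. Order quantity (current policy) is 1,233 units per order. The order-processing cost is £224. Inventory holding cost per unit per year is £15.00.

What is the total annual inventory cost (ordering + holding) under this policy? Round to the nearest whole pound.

£21,852

Orders/yr = 69,380/1,233 = 56.269; ordering cost = 56.269 × £224 = £12,604.31
Average inventory = 1,233/2 = 616.5; holding cost = 616.5 × £15 = £9,247.50
Total = £12,604.31 + £9,247.50 = £21,851.81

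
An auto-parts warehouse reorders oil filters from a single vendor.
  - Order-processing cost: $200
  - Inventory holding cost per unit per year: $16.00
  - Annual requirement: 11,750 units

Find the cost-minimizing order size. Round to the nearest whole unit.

2DS/H = 2·11,750·200/16 = 293,750.00
EOQ = √293,750.00 ≈ 541.99

542 units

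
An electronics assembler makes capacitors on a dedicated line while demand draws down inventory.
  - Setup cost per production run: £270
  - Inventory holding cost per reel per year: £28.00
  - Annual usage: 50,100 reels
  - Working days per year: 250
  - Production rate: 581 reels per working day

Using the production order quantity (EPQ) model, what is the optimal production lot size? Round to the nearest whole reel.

1,214 reels

d = 50,100/250 = 200.4000 reels/day;  effective holding cost H(1 − d/p) = 28·(1 − 200.4000/581) = 18.34217
Q* = √(2DS / H_eff) = √(2·50,100·270 / 18.34217) ≈ 1,214.48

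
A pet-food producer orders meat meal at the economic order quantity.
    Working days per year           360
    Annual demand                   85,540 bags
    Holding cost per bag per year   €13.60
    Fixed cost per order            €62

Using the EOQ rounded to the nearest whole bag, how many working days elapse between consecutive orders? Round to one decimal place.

Q* = √(2·D·S / H) = √(2·85,540·62 / 13.6) = √779,923.5 ≈ 883.13 → Q = 883 bags
T = Q/D × 360 days = 883/85,540 × 360 = 3.716 days

3.7 days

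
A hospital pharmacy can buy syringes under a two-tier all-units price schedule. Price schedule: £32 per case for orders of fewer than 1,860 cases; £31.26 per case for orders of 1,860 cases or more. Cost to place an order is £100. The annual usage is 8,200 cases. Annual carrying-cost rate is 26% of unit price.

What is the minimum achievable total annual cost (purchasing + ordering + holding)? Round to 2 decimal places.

H₁ = 26%×£32 = £8.3200;  H₂ = 26%×£31.26 = £8.1276
EOQ₁ = √(2×8,200×100/8.3200) = 443.98  (< 1,860, feasible at tier 1)
EOQ₂ = √(2×8,200×100/8.1276) = 449.20  (< 1,860 → use Q = 1,860 at tier-2 price)
TC(tier 1 (EOQ₁), Q≈444.0) = £266,093.89
TC(tier 2, Q≈1,860.0) = £264,331.53
Minimum at tier 2: £264,331.53

£264,331.53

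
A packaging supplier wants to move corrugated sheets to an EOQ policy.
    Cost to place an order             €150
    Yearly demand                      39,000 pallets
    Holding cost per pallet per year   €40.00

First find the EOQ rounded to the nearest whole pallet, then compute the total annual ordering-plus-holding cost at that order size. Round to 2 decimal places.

€21,633.31

EOQ = √(2DS/H) = √(2 × 39,000 × 150 / 40)
    = √(292,500.00) ≈ 540.83 → Q = 541 pallets
Orders/yr = 39,000/541 = 72.089; ordering cost = 72.089 × €150 = €10,813.31
Average inventory = 541/2 = 270.5; holding cost = 270.5 × €40 = €10,820.00
Total = €10,813.31 + €10,820.00 = €21,633.31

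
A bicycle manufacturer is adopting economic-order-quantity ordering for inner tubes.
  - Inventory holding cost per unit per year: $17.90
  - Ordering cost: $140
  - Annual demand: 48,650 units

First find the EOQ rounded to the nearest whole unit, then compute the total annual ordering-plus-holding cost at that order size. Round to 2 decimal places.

2DS/H = 2·48,650·140/17.9 = 761,005.59
EOQ = √761,005.59 ≈ 872.36 → Q = 872 units
Orders/yr = 48,650/872 = 55.791; ordering cost = 55.791 × $140 = $7,810.78
Average inventory = 872/2 = 436; holding cost = 436 × $17.9 = $7,804.40
Total = $7,810.78 + $7,804.40 = $15,615.18

$15,615.18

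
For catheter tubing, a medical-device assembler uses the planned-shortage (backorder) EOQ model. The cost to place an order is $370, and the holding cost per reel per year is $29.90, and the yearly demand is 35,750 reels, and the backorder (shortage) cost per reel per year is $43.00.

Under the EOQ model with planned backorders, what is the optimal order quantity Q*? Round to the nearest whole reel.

1,225 reels

Q* = √(2DS/H) · √((H + b)/b)
   = √(2 × 35,750 × 370 / 29.9) · √((29.9 + 43) / 43)
   = 940.629 × 1.3021 ≈ 1,224.75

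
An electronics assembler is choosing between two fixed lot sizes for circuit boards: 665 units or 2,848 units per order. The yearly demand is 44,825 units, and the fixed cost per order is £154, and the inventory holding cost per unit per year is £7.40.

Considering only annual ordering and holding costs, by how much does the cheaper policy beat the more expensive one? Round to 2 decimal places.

TC(Q) = (D/Q)S + (Q/2)H
TC(665) = (44,825/665)×154 + (665/2)×7.4 = £12,841.03
TC(2,848) = (44,825/2,848)×154 + (2,848/2)×7.4 = £12,961.42
Lots of 665 are cheaper by £120.40.

£120.40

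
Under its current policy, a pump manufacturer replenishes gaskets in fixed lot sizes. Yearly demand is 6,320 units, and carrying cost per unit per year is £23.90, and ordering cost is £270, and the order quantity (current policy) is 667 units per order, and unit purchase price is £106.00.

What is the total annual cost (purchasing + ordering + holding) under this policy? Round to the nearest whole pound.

£680,449

Annual ordering cost = (D/Q)·S = (6,320/667) × 270 = £2,558.32
Annual holding cost  = (Q/2)·H = (667/2) × 23.9 = £7,970.65
Purchase cost = D·C = 6,320 × 106 = £669,920.00
Total = £2,558.32 + £7,970.65 + £669,920.00 = £680,448.97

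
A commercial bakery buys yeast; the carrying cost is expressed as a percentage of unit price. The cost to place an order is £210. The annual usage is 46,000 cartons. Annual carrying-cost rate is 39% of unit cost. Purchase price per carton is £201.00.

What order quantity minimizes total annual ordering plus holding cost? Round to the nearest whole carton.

Holding cost per carton per year: H = 39% × £201 = £78.3900
Q* = √(2·D·S / H) = √(2·46,000·210 / 78.39) = √246,460.0 ≈ 496.45

496 cartons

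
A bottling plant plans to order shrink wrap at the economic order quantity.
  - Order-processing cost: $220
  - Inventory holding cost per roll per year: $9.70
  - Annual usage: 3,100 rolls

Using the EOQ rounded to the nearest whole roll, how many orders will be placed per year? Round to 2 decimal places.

EOQ = √(2DS/H) = √(2 × 3,100 × 220 / 9.7)
    = √(140,618.56) ≈ 374.99 → Q = 375
Orders per year = D/Q = 3,100 / 375 = 8.267

8.27 orders per year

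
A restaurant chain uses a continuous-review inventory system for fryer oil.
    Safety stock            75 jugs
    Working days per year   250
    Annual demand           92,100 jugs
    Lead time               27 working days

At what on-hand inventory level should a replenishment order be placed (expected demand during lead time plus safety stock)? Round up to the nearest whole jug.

Daily demand d = 92,100 / 250 = 368.400 jugs/day
Demand during lead time = 368.400 × 27 = 9,946.80
Reorder point = 9,946.80 + 75 = 10,021.80 → round up

10,022 jugs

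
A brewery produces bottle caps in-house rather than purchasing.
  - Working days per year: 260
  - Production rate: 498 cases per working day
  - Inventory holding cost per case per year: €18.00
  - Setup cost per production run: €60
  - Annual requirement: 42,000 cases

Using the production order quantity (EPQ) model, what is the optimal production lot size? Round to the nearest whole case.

644 cases

Daily demand d = 42,000/260 = 161.538; p = 498; 1 − d/p = 0.67563
EPQ = √(2DS / (H(1 − d/p)))
    = √(2 × 42,000 × 60 / (18 × 0.67563)) ≈ 643.76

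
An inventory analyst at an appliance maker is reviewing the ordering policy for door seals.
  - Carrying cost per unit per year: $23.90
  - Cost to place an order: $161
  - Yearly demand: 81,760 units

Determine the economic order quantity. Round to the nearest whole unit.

2DS/H = 2·81,760·161/23.9 = 1,101,536.40
EOQ = √1,101,536.40 ≈ 1,049.54

1,050 units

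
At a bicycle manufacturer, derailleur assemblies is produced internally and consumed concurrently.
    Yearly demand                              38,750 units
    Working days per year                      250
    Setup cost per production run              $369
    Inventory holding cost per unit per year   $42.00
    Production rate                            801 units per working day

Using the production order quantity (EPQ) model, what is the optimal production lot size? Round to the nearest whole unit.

919 units

Daily demand d = 38,750/250 = 155.000; p = 801; 1 − d/p = 0.80649
EPQ = √(2DS / (H(1 − d/p)))
    = √(2 × 38,750 × 369 / (42 × 0.80649)) ≈ 918.84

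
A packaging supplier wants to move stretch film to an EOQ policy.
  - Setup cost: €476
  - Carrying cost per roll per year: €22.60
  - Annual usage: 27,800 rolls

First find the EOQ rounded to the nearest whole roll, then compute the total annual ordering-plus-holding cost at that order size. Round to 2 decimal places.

€24,456.54

2DS/H = 2·27,800·476/22.6 = 1,171,044.25
EOQ = √1,171,044.25 ≈ 1,082.15 → Q = 1,082 rolls
Annual ordering cost = (D/Q)·S = (27,800/1,082) × 476 = €12,229.94
Annual holding cost  = (Q/2)·H = (1,082/2) × 22.6 = €12,226.60
Total = €12,229.94 + €12,226.60 = €24,456.54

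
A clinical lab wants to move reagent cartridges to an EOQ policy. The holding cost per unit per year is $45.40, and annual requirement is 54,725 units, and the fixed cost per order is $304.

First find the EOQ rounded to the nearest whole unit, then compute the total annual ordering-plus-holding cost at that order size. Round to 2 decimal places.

Q* = √(2·D·S / H) = √(2·54,725·304 / 45.4) = √732,881.1 ≈ 856.08 → Q = 856 units
Ordering: D/Q × S = 54,725/856 × $304 = $19,435.05
Holding:  Q/2 × H = 856/2 × $45.4 = $19,431.20
Total = $19,435.05 + $19,431.20 = $38,866.25

$38,866.25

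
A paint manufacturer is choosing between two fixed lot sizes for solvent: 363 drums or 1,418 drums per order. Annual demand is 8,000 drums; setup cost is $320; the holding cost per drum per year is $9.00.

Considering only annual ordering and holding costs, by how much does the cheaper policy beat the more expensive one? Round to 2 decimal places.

For each Q, cost = (D/Q)·S + (Q/2)·H.
TC(363) = (8,000/363)×320 + (363/2)×9 = $8,685.84
TC(1,418) = (8,000/1,418)×320 + (1,418/2)×9 = $8,186.36
Lots of 1,418 are cheaper by $499.48.

$499.48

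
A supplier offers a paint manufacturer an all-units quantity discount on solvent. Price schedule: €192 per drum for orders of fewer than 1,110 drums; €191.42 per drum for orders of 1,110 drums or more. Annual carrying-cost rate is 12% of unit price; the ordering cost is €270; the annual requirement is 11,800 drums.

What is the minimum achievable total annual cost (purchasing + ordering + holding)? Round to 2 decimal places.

€2,274,374.84

H₁ = 12%×€192 = €23.0400;  H₂ = 12%×€191.42 = €22.9704
EOQ₁ = √(2×11,800×270/23.0400) = 525.89  (< 1,110, feasible at tier 1)
EOQ₂ = √(2×11,800×270/22.9704) = 526.69  (< 1,110 → use Q = 1,110 at tier-2 price)
TC(tier 1 (EOQ₁), Q≈525.9) = €2,277,716.55
TC(tier 2, Q≈1,110.0) = €2,274,374.84
Minimum at tier 2: €2,274,374.84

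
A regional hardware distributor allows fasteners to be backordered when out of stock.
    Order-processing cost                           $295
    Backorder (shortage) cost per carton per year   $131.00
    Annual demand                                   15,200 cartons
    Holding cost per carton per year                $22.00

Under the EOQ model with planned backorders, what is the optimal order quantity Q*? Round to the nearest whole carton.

Q* = √(2DS/H) · √((H + b)/b)
   = √(2 × 15,200 × 295 / 22) · √((22 + 131) / 131)
   = 638.464 × 1.0807 ≈ 690.00

690 cartons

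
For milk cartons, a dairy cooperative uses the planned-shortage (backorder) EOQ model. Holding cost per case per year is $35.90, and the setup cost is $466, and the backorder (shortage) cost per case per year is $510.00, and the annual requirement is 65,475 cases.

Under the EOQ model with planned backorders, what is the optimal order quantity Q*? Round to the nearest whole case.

1,349 cases

Q* = √(2DS/H) · √((H + b)/b)
   = √(2 × 65,475 × 466 / 35.9) · √((35.9 + 510) / 510)
   = 1,303.763 × 1.0346 ≈ 1,348.87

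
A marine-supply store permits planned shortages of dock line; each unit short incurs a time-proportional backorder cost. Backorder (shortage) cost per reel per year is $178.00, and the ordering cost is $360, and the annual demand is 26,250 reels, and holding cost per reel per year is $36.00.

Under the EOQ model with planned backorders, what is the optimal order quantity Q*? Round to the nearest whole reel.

Basic EOQ = √(2·26,250·360/36) = 724.569
Backorder adjustment √((H+b)/b) = √((36+178)/178) = 1.0965
Q* = 724.569 × 1.0965 ≈ 794.47

794 reels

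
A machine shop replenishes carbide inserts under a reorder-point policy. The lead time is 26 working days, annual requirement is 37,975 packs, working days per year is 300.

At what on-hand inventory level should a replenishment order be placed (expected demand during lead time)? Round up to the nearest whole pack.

3,292 packs

Daily demand d = 37,975 / 300 = 126.583 packs/day
Demand during lead time = 126.583 × 26 = 3,291.17
Reorder point = 3,291.17 → round up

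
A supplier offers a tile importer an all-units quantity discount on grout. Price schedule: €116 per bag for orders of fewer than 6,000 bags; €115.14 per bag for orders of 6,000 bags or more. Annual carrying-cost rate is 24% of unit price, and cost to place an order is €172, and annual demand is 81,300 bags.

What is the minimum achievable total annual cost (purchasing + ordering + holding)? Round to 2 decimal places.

H₁ = 24%×€116 = €27.8400;  H₂ = 24%×€115.14 = €27.6336
EOQ₁ = √(2×81,300×172/27.8400) = 1,002.28  (< 6,000, feasible at tier 1)
EOQ₂ = √(2×81,300×172/27.6336) = 1,006.02  (< 6,000 → use Q = 6,000 at tier-2 price)
TC(tier 1 (EOQ₁), Q≈1,002.3) = €9,458,703.53
TC(tier 2, Q≈6,000.0) = €9,446,113.40
Minimum at tier 2: €9,446,113.40

€9,446,113.40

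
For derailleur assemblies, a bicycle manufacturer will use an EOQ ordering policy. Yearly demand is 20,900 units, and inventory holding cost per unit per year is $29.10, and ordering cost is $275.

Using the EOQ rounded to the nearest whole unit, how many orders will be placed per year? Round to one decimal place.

Optimal lot size Q* = (2 × 20,900 × $275 / $29.1)^½ ≈ 628.50 → Q = 629
N = D/Q = 20,900/629 ≈ 33.227 orders/yr

33.2 orders per year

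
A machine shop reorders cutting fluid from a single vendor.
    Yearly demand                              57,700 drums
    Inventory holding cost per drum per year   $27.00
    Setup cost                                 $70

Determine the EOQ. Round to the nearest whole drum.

EOQ = √(2DS/H) = √(2 × 57,700 × 70 / 27)
    = √(299,185.19) ≈ 546.98

547 drums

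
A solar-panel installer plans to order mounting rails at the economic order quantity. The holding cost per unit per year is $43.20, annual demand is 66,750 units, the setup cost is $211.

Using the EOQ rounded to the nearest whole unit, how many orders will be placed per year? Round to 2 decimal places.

82.71 orders per year

2DS/H = 2·66,750·211/43.2 = 652,048.61
EOQ = √652,048.61 ≈ 807.50 → Q = 807
N = D/Q = 66,750/807 ≈ 82.714 orders/yr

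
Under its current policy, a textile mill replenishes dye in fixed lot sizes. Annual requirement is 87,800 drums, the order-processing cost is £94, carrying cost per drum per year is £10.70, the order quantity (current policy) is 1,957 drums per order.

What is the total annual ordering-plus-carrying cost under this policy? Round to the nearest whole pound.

£14,687

Orders/yr = 87,800/1,957 = 44.865; ordering cost = 44.865 × £94 = £4,217.27
Average inventory = 1,957/2 = 978.5; holding cost = 978.5 × £10.7 = £10,469.95
Total = £4,217.27 + £10,469.95 = £14,687.22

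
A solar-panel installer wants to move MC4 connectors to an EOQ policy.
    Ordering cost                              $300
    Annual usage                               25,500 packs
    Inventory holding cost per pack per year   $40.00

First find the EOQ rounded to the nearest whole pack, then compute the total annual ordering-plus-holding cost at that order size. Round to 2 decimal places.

$24,738.64

2DS/H = 2·25,500·300/40 = 382,500.00
EOQ = √382,500.00 ≈ 618.47 → Q = 618 packs
Orders/yr = 25,500/618 = 41.262; ordering cost = 41.262 × $300 = $12,378.64
Average inventory = 618/2 = 309; holding cost = 309 × $40 = $12,360.00
Total = $12,378.64 + $12,360.00 = $24,738.64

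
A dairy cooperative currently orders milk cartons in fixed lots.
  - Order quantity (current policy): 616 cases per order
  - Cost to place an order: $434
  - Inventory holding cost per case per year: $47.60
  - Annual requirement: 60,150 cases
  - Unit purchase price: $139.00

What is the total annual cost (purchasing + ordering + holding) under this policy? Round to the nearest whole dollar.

Annual ordering cost = (D/Q)·S = (60,150/616) × 434 = $42,378.41
Annual holding cost  = (Q/2)·H = (616/2) × 47.6 = $14,660.80
Purchase cost = D·C = 60,150 × 139 = $8,360,850.00
Total = $42,378.41 + $14,660.80 + $8,360,850.00 = $8,417,889.21

$8,417,889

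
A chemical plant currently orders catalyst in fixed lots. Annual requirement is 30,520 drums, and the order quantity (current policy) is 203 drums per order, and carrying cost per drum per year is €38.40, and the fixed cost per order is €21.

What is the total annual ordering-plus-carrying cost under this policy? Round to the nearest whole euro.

Annual ordering cost = (D/Q)·S = (30,520/203) × 21 = €3,157.24
Annual holding cost  = (Q/2)·H = (203/2) × 38.4 = €3,897.60
Total = €3,157.24 + €3,897.60 = €7,054.84

€7,055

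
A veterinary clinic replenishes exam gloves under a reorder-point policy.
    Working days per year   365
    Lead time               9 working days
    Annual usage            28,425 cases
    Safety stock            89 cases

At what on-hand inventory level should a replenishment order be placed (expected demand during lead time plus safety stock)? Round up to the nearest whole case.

Daily demand d = 28,425 / 365 = 77.877 cases/day
Demand during lead time = 77.877 × 9 = 700.89
Reorder point = 700.89 + 89 = 789.89 → round up

790 cases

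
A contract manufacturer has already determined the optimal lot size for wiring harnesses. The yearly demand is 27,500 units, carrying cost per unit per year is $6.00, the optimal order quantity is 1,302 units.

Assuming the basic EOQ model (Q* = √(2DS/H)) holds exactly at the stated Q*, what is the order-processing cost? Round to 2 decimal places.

Since Q* = (2DS/H)^½, squaring gives Q*²·H = 2DS.
S = Q²H / (2D) = 1,302² × 6 / (2 × 27,500) = 184.9313

$184.93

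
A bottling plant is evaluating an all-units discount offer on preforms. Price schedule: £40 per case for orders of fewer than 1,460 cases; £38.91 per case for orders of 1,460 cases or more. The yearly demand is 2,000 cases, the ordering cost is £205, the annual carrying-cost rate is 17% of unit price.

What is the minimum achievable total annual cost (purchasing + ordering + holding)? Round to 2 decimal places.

£82,361.36

H₁ = 17%×£40 = £6.8000;  H₂ = 17%×£38.91 = £6.6147
EOQ₁ = √(2×2,000×205/6.8000) = 347.26  (< 1,460, feasible at tier 1)
EOQ₂ = √(2×2,000×205/6.6147) = 352.09  (< 1,460 → use Q = 1,460 at tier-2 price)
TC(tier 1 (EOQ₁), Q≈347.3) = £82,361.36
TC(tier 2, Q≈1,460.0) = £82,929.55
Minimum at tier 1 (EOQ₁): £82,361.36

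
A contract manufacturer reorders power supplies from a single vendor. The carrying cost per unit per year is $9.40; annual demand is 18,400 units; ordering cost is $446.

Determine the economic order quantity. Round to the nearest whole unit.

Optimal lot size Q* = (2 × 18,400 × $446 / $9.4)^½ ≈ 1,321.38

1,321 units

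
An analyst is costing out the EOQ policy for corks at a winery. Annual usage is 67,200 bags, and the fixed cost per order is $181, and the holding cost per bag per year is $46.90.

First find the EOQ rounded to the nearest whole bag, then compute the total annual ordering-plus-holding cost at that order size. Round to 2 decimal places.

$33,777.33

2DS/H = 2·67,200·181/46.9 = 518,686.57
EOQ = √518,686.57 ≈ 720.20 → Q = 720 bags
Ordering: D/Q × S = 67,200/720 × $181 = $16,893.33
Holding:  Q/2 × H = 720/2 × $46.9 = $16,884.00
Total = $16,893.33 + $16,884.00 = $33,777.33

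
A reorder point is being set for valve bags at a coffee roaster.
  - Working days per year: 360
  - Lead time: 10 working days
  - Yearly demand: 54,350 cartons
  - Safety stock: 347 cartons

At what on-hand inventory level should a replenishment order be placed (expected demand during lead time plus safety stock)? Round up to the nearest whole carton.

Daily demand d = 54,350 / 360 = 150.972 cartons/day
Demand during lead time = 150.972 × 10 = 1,509.72
Reorder point = 1,509.72 + 347 = 1,856.72 → round up

1,857 cartons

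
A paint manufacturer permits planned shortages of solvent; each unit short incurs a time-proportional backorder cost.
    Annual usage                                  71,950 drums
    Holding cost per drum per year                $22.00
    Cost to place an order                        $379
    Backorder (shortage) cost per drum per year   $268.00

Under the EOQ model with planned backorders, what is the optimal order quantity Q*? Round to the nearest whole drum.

1,638 drums

Basic EOQ = √(2·71,950·379/22) = 1,574.485
Backorder adjustment √((H+b)/b) = √((22+268)/268) = 1.0402
Q* = 1,574.485 × 1.0402 ≈ 1,637.84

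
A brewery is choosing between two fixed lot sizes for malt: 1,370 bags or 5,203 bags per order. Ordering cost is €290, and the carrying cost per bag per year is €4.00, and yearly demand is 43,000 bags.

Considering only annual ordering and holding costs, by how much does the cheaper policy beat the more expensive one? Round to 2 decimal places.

€960.50

For each Q, cost = (D/Q)·S + (Q/2)·H.
TC(1,370) = (43,000/1,370)×290 + (1,370/2)×4 = €11,842.19
TC(5,203) = (43,000/5,203)×290 + (5,203/2)×4 = €12,802.69
Lots of 1,370 are cheaper by €960.50.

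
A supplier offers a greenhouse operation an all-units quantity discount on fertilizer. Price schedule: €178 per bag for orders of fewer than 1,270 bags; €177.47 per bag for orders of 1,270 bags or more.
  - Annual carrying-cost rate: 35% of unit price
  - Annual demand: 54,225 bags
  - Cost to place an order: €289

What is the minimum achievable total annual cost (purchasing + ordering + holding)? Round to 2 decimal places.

H₁ = 35%×€178 = €62.3000;  H₂ = 35%×€177.47 = €62.1145
EOQ₁ = √(2×54,225×289/62.3000) = 709.28  (< 1,270, feasible at tier 1)
EOQ₂ = √(2×54,225×289/62.1145) = 710.34  (< 1,270 → use Q = 1,270 at tier-2 price)
TC(tier 1 (EOQ₁), Q≈709.3) = €9,696,238.34
TC(tier 2, Q≈1,270.0) = €9,675,092.85
Minimum at tier 2: €9,675,092.85

€9,675,092.85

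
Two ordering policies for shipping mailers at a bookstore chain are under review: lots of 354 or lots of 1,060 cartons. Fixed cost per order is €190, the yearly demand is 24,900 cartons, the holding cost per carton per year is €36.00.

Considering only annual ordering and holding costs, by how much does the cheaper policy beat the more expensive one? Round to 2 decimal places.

For each Q, cost = (D/Q)·S + (Q/2)·H.
TC(354) = (24,900/354)×190 + (354/2)×36 = €19,736.41
TC(1,060) = (24,900/1,060)×190 + (1,060/2)×36 = €23,543.21
Cheaper: Q = 354.  Difference = €3,806.80

€3,806.80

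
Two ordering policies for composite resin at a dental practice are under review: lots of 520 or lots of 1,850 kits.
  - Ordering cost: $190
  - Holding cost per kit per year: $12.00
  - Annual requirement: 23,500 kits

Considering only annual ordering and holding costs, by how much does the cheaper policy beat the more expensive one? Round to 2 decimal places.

TC(Q) = (D/Q)S + (Q/2)H
TC(520) = (23,500/520)×190 + (520/2)×12 = $11,706.54
TC(1,850) = (23,500/1,850)×190 + (1,850/2)×12 = $13,513.51
Lots of 520 are cheaper by $1,806.98.

$1,806.98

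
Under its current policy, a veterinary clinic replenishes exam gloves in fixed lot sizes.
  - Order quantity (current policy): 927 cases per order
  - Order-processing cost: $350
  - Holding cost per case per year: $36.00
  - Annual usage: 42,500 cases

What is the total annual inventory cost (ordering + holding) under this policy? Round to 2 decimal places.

Annual ordering cost = (D/Q)·S = (42,500/927) × 350 = $16,046.39
Annual holding cost  = (Q/2)·H = (927/2) × 36 = $16,686.00
Total = $16,046.39 + $16,686.00 = $32,732.39

$32,732.39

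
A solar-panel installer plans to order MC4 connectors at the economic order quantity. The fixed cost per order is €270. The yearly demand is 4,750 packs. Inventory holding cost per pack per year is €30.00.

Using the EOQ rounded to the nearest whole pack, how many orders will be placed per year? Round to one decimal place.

Q* = √(2·D·S / H) = √(2·4,750·270 / 30) = √85,500.0 ≈ 292.40 → Q = 292
N = D/Q = 4,750/292 ≈ 16.267 orders/yr

16.3 orders per year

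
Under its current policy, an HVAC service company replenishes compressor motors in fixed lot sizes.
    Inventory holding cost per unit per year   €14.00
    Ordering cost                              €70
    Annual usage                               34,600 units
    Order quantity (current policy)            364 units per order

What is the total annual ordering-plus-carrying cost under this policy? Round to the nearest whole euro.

€9,202

Ordering: D/Q × S = 34,600/364 × €70 = €6,653.85
Holding:  Q/2 × H = 364/2 × €14 = €2,548.00
Total = €6,653.85 + €2,548.00 = €9,201.85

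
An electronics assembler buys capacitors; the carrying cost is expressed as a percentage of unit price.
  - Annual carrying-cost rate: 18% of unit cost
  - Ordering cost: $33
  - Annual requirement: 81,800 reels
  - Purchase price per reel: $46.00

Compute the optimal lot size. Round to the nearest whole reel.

Holding cost per reel per year: H = 18% × $46 = $8.2800
EOQ = √(2DS/H) = √(2 × 81,800 × 33 / 8.28)
    = √(652,028.99) ≈ 807.48

807 reels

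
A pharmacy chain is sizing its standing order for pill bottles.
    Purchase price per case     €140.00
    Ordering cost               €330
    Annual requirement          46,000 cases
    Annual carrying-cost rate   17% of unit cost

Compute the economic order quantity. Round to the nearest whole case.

1,129 cases

H = i·C = 0.17 × €140 = €23.8000 per case-year
2DS/H = 2·46,000·330/23.8 = 1,275,630.25
EOQ = √1,275,630.25 ≈ 1,129.44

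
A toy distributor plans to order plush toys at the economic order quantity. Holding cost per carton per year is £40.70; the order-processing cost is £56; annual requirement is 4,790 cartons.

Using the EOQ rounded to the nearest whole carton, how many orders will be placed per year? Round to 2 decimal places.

41.65 orders per year

EOQ = √(2DS/H) = √(2 × 4,790 × 56 / 40.7)
    = √(13,181.33) ≈ 114.81 → Q = 115
N = D/Q = 4,790/115 ≈ 41.652 orders/yr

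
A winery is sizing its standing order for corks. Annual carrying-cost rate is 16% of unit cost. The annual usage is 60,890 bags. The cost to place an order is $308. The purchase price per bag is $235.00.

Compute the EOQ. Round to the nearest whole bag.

999 bags

Carrying cost H = $235 × 16% = $37.6000/bag/yr
EOQ = √(2DS/H) = √(2 × 60,890 × 308 / 37.6)
    = √(997,559.57) ≈ 998.78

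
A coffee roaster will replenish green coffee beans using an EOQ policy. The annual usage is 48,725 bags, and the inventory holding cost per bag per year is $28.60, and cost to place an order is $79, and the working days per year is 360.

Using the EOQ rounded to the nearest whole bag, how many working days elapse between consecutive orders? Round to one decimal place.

3.8 days

Optimal lot size Q* = (2 × 48,725 × $79 / $28.6)^½ ≈ 518.83 → Q = 519 bags
T = Q/D × 360 days = 519/48,725 × 360 = 3.835 days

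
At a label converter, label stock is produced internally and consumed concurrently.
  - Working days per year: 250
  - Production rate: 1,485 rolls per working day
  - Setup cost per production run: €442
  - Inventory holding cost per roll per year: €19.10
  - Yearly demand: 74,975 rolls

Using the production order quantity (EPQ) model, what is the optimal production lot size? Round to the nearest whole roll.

Daily demand d = 74,975/250 = 299.900; p = 1485; 1 − d/p = 0.79805
EPQ = √(2DS / (H(1 − d/p)))
    = √(2 × 74,975 × 442 / (19.1 × 0.79805)) ≈ 2,085.23

2,085 rolls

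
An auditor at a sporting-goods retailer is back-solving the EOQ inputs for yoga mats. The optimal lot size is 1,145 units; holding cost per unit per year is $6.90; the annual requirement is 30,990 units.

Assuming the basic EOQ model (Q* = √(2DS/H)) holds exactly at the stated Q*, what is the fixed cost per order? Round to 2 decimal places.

$145.95

From Q* = √(2DS/H) ⇒ Q*² = 2DS/H.
S = Q²H / (2D) = 1,145² × 6.9 / (2 × 30,990) = 145.9515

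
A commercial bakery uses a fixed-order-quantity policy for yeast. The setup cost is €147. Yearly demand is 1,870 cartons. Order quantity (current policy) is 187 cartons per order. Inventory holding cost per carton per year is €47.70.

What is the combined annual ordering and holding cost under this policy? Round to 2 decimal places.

€5,929.95

Orders/yr = 1,870/187 = 10.000; ordering cost = 10.000 × €147 = €1,470.00
Average inventory = 187/2 = 93.5; holding cost = 93.5 × €47.7 = €4,459.95
Total = €1,470.00 + €4,459.95 = €5,929.95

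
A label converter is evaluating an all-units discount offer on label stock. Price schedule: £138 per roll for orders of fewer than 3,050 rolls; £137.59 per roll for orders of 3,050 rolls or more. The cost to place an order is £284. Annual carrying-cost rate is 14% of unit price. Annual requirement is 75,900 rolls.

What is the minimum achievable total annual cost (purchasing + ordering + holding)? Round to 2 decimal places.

£10,479,523.87

H₁ = 14%×£138 = £19.3200;  H₂ = 14%×£137.59 = £19.2626
EOQ₁ = √(2×75,900×284/19.3200) = 1,493.80  (< 3,050, feasible at tier 1)
EOQ₂ = √(2×75,900×284/19.2626) = 1,496.02  (< 3,050 → use Q = 3,050 at tier-2 price)
TC(tier 1 (EOQ₁), Q≈1,493.8) = £10,503,060.15
TC(tier 2, Q≈3,050.0) = £10,479,523.87
Minimum at tier 2: £10,479,523.87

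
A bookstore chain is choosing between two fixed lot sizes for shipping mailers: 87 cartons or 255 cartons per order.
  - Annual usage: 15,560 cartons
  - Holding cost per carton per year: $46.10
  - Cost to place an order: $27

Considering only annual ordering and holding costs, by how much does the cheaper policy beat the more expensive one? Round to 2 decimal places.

$690.96

Annual cost at Q: ordering D·S/Q plus holding Q·H/2.
TC(87) = (15,560/87)×27 + (87/2)×46.1 = $6,834.32
TC(255) = (15,560/255)×27 + (255/2)×46.1 = $7,525.28
Lots of 87 are cheaper by $690.96.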